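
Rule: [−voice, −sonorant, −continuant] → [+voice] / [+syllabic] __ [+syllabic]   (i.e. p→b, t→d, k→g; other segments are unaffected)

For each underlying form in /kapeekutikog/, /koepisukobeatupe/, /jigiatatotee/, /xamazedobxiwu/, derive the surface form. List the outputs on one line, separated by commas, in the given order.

/kapeekutikog/: /p/ is a voiceless stop between vowels /a/ and /e/, so it voices to [b]. /k/ is a voiceless stop between vowels /e/ and /u/, so it voices to [g]. /t/ is a voiceless stop between vowels /u/ and /i/, so it voices to [d]. /k/ is a voiceless stop between vowels /i/ and /o/, so it voices to [g]. → [kabeegudigog].
/koepisukobeatupe/: /p/ is a voiceless stop between vowels /e/ and /i/, so it voices to [b]. /k/ is a voiceless stop between vowels /u/ and /o/, so it voices to [g]. /t/ is a voiceless stop between vowels /a/ and /u/, so it voices to [d]. /p/ is a voiceless stop between vowels /u/ and /e/, so it voices to [b]. → [koebisugobeadube].
/jigiatatotee/: /t/ is a voiceless stop between vowels /a/ and /a/, so it voices to [d]. /t/ is a voiceless stop between vowels /a/ and /o/, so it voices to [d]. /t/ is a voiceless stop between vowels /o/ and /e/, so it voices to [d]. → [jigiadadodee].
/xamazedobxiwu/: the rule's environment is not met; surfaces unchanged as [xamazedobxiwu].

kabeegudigog, koebisugobeadube, jigiadadodee, xamazedobxiwu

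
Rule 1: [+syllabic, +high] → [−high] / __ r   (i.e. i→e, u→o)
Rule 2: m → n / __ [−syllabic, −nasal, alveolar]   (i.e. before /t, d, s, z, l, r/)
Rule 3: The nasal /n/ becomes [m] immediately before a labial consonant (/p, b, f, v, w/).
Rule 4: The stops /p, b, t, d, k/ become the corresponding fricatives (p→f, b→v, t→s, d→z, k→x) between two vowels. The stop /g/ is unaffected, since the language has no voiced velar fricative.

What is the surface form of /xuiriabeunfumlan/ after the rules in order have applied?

xueriaveumfunlan

Rule 1 (pre-rhotic lowering): /i/ is a high vowel immediately before /r/, so it lowers to [e]. /xuiriabeunfumlan/ → xueriabeunfumlan.
Rule 2 (nasal place assimilation): /m/ precedes the alveolar consonant /l/, so it assimilates in place to [n]. /xueriabeunfumlan/ → xueriabeunfunlan.
Rule 3 (nasal place assimilation): /n/ precedes the labial consonant /f/, so it assimilates in place to [m]. /xueriabeunfunlan/ → xueriabeumfunlan.
Rule 4 (intervocalic spirantization): /b/ is a stop between vowels /a/ and /e/, so it spirantizes to the fricative [v]. /xueriabeumfunlan/ → xueriaveumfunlan.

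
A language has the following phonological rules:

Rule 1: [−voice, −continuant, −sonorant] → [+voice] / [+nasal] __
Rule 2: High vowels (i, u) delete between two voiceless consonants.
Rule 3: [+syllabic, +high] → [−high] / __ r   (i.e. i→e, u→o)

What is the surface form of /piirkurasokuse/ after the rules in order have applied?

Rule 1 (post-nasal voicing): no segment meets the environment; /piirkurasokuse/ is unchanged.
Rule 2 (high vowel syncope): /u/ is a high vowel flanked by voiceless consonants /k/ and /s/, so it deletes. /piirkurasokuse/ → piirkurasokse.
Rule 3 (pre-rhotic lowering): /i/ is a high vowel immediately before /r/, so it lowers to [e]. /u/ is a high vowel immediately before /r/, so it lowers to [o]. /piirkurasokse/ → pierkorasokse.

pierkorasokse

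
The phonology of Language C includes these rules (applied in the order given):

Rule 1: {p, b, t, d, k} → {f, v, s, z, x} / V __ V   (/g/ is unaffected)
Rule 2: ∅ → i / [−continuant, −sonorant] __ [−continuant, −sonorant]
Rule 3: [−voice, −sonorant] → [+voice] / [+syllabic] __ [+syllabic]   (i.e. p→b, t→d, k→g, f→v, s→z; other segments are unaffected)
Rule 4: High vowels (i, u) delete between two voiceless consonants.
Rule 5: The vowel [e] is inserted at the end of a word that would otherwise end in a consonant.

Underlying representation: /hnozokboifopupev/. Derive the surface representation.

hnozogiboivovuveve

Rule 1 (intervocalic spirantization): /p/ is a stop between vowels /o/ and /u/, so it spirantizes to the fricative [f]. /p/ is a stop between vowels /u/ and /e/, so it spirantizes to the fricative [f]. /hnozokboifopupev/ → hnozokboifofufev.
Rule 2 (stop-cluster i-epenthesis): /k/ and /b/ form a stop–stop cluster, so [i] is inserted between them. /hnozokboifofufev/ → hnozokiboifofufev.
Rule 3 (intervocalic voicing): /k/ is a voiceless obstruent between vowels /o/ and /i/, so it voices to [g]. /f/ is a voiceless obstruent between vowels /i/ and /o/, so it voices to [v]. /f/ is a voiceless obstruent between vowels /o/ and /u/, so it voices to [v]. /f/ is a voiceless obstruent between vowels /u/ and /e/, so it voices to [v]. /hnozokiboifofufev/ → hnozogiboivovuvev.
Rule 4 (high vowel syncope): no segment meets the environment; /hnozogiboivovuvev/ is unchanged.
Rule 5 (final e-epenthesis): the form ends in the consonant /v/, so [e] is inserted word-finally. /hnozogiboivovuvev/ → hnozogiboivovuveve.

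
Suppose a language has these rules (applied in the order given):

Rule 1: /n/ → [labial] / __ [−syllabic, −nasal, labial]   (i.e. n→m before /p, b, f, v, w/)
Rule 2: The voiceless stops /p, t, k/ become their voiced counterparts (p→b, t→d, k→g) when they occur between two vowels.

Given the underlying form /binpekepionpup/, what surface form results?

bimpegebiompup

Rule 1 (nasal place assimilation): /n/ precedes the labial consonant /p/, so it assimilates in place to [m]. /n/ precedes the labial consonant /p/, so it assimilates in place to [m]. /binpekepionpup/ → bimpekepiompup.
Rule 2 (intervocalic voicing): /k/ is a voiceless stop between vowels /e/ and /e/, so it voices to [g]. /p/ is a voiceless stop between vowels /e/ and /i/, so it voices to [b]. /bimpekepiompup/ → bimpegebiompup.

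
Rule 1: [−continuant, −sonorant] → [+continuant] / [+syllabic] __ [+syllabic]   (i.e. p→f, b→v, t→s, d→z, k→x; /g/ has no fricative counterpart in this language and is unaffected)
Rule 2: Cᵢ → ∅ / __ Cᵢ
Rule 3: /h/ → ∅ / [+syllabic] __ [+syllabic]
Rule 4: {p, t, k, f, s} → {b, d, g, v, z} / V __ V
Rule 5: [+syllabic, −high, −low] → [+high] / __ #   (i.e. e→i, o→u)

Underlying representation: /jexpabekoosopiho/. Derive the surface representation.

jexpavexoozoviu

Rule 1 (intervocalic spirantization): /b/ is a stop between vowels /a/ and /e/, so it spirantizes to the fricative [v]. /k/ is a stop between vowels /e/ and /o/, so it spirantizes to the fricative [x]. /p/ is a stop between vowels /o/ and /i/, so it spirantizes to the fricative [f]. /jexpabekoosopiho/ → jexpavexoosofiho.
Rule 2 (degemination): no segment meets the environment; /jexpavexoosofiho/ is unchanged.
Rule 3 (intervocalic h-deletion): /h/ occurs between vowels /i/ and /o/, so it deletes. /jexpavexoosofiho/ → jexpavexoosofio.
Rule 4 (intervocalic voicing): /s/ is a voiceless obstruent between vowels /o/ and /o/, so it voices to [z]. /f/ is a voiceless obstruent between vowels /o/ and /i/, so it voices to [v]. /jexpavexoosofio/ → jexpavexoozovio.
Rule 5 (final vowel raising): /o/ is a mid vowel in word-final position, so it raises to [u]. /jexpavexoozovio/ → jexpavexoozoviu.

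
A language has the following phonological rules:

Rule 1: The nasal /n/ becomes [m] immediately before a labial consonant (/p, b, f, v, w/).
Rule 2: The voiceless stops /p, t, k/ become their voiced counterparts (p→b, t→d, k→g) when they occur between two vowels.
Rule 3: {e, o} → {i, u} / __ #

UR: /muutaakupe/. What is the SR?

Rule 1 (nasal place assimilation): no segment meets the environment; /muutaakupe/ is unchanged.
Rule 2 (intervocalic voicing): /t/ is a voiceless stop between vowels /u/ and /a/, so it voices to [d]. /k/ is a voiceless stop between vowels /a/ and /u/, so it voices to [g]. /p/ is a voiceless stop between vowels /u/ and /e/, so it voices to [b]. /muutaakupe/ → muudaagube.
Rule 3 (final vowel raising): /e/ is a mid vowel in word-final position, so it raises to [i]. /muudaagube/ → muudaagubi.

muudaagubi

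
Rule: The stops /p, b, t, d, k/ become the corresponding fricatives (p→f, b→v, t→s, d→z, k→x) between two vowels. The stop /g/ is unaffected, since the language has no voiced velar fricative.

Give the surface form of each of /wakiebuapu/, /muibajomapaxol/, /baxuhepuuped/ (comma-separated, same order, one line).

waxievuafu, muivajomafaxol, baxuhefuufed

/wakiebuapu/: /k/ is a stop between vowels /a/ and /i/, so it spirantizes to the fricative [x]. /b/ is a stop between vowels /e/ and /u/, so it spirantizes to the fricative [v]. /p/ is a stop between vowels /a/ and /u/, so it spirantizes to the fricative [f]. → [waxievuafu].
/muibajomapaxol/: /b/ is a stop between vowels /i/ and /a/, so it spirantizes to the fricative [v]. /p/ is a stop between vowels /a/ and /a/, so it spirantizes to the fricative [f]. → [muivajomafaxol].
/baxuhepuuped/: /p/ is a stop between vowels /e/ and /u/, so it spirantizes to the fricative [f]. /p/ is a stop between vowels /u/ and /e/, so it spirantizes to the fricative [f]. → [baxuhefuufed].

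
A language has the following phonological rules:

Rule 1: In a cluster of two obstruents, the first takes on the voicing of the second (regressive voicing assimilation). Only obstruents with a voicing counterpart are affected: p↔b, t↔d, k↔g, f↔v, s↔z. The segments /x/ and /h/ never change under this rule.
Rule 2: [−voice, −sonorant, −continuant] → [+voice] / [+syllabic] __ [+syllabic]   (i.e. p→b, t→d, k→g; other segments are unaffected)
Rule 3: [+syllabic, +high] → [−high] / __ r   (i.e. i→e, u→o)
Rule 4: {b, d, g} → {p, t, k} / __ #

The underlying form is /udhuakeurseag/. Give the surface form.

uthuageorseak

Rule 1 (regressive voicing assimilation): /d/ precedes the voiceless obstruent /h/, so it devoices to [t] by assimilation. /udhuakeurseag/ → uthuakeurseag.
Rule 2 (intervocalic voicing): /k/ is a voiceless stop between vowels /a/ and /e/, so it voices to [g]. /uthuakeurseag/ → uthuageurseag.
Rule 3 (pre-rhotic lowering): /u/ is a high vowel immediately before /r/, so it lowers to [o]. /uthuageurseag/ → uthuageorseag.
Rule 4 (final devoicing): /g/ is a voiced stop in word-final position, so it devoices to [k]. /uthuageorseag/ → uthuageorseak.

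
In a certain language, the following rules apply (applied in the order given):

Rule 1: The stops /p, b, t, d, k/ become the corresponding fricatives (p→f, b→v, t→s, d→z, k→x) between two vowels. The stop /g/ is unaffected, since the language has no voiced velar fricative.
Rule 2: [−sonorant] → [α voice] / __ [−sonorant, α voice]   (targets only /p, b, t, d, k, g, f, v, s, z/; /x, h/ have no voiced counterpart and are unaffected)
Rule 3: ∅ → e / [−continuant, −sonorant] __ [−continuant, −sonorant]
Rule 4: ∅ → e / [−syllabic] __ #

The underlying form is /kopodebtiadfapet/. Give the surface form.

Rule 1 (intervocalic spirantization): /p/ is a stop between vowels /o/ and /o/, so it spirantizes to the fricative [f]. /d/ is a stop between vowels /o/ and /e/, so it spirantizes to the fricative [z]. /p/ is a stop between vowels /a/ and /e/, so it spirantizes to the fricative [f]. /kopodebtiadfapet/ → kofozebtiadfafet.
Rule 2 (regressive voicing assimilation): /b/ precedes the voiceless obstruent /t/, so it devoices to [p] by assimilation. /d/ precedes the voiceless obstruent /f/, so it devoices to [t] by assimilation. /kofozebtiadfafet/ → kofozeptiatfafet.
Rule 3 (stop-cluster e-epenthesis): /p/ and /t/ form a stop–stop cluster, so [e] is inserted between them. /kofozeptiatfafet/ → kofozepetiatfafet.
Rule 4 (final e-epenthesis): the form ends in the consonant /t/, so [e] is inserted word-finally. /kofozepetiatfafet/ → kofozepetiatfafete.

kofozepetiatfafete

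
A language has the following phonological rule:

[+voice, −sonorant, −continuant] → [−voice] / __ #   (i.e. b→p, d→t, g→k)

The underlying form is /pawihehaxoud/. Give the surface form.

/d/ is a voiced stop in word-final position, so it devoices to [t].
Surface form: [pawihehaxout].

pawihehaxout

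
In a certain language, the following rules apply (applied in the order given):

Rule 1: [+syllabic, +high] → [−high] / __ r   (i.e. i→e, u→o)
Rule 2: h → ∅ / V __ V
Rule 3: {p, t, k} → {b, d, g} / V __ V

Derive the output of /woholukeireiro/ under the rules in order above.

Rule 1 (pre-rhotic lowering): /i/ is a high vowel immediately before /r/, so it lowers to [e]. /i/ is a high vowel immediately before /r/, so it lowers to [e]. /woholukeireiro/ → woholukeereero.
Rule 2 (intervocalic h-deletion): /h/ occurs between vowels /o/ and /o/, so it deletes. /woholukeereero/ → woolukeereero.
Rule 3 (intervocalic voicing): /k/ is a voiceless stop between vowels /u/ and /e/, so it voices to [g]. /woolukeereero/ → woolugeereero.

woolugeereero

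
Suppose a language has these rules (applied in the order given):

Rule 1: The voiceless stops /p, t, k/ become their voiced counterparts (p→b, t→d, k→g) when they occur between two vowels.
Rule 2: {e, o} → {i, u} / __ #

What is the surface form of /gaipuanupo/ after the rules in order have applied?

gaibuanubu

Rule 1 (intervocalic voicing): /p/ is a voiceless stop between vowels /i/ and /u/, so it voices to [b]. /p/ is a voiceless stop between vowels /u/ and /o/, so it voices to [b]. /gaipuanupo/ → gaibuanubo.
Rule 2 (final vowel raising): /o/ is a mid vowel in word-final position, so it raises to [u]. /gaibuanubo/ → gaibuanubu.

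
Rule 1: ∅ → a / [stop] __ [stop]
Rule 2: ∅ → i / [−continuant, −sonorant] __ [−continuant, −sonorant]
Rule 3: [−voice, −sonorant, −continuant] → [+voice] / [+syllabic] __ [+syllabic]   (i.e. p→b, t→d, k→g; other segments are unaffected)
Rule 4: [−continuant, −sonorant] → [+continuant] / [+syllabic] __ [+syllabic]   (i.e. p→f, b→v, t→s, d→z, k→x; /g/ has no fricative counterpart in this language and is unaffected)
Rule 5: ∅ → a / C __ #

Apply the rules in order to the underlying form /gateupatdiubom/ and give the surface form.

Rule 1 (stop-cluster a-epenthesis): /t/ and /d/ form a stop–stop cluster, so [a] is inserted between them. /gateupatdiubom/ → gateupatadiubom.
Rule 2 (stop-cluster i-epenthesis): no segment meets the environment; /gateupatadiubom/ is unchanged.
Rule 3 (intervocalic voicing): /t/ is a voiceless stop between vowels /a/ and /e/, so it voices to [d]. /p/ is a voiceless stop between vowels /u/ and /a/, so it voices to [b]. /t/ is a voiceless stop between vowels /a/ and /a/, so it voices to [d]. /gateupatadiubom/ → gadeubadadiubom.
Rule 4 (intervocalic spirantization): /d/ is a stop between vowels /a/ and /e/, so it spirantizes to the fricative [z]. /b/ is a stop between vowels /u/ and /a/, so it spirantizes to the fricative [v]. /d/ is a stop between vowels /a/ and /a/, so it spirantizes to the fricative [z]. /d/ is a stop between vowels /a/ and /i/, so it spirantizes to the fricative [z]. /b/ is a stop between vowels /u/ and /o/, so it spirantizes to the fricative [v]. /gadeubadadiubom/ → gazeuvazaziuvom.
Rule 5 (final a-epenthesis): the form ends in the consonant /m/, so [a] is inserted word-finally. /gazeuvazaziuvom/ → gazeuvazaziuvoma.

gazeuvazaziuvoma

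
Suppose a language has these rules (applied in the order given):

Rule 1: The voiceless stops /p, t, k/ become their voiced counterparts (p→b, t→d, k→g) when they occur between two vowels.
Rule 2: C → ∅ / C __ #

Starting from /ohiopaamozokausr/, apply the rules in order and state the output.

Rule 1 (intervocalic voicing): /p/ is a voiceless stop between vowels /o/ and /a/, so it voices to [b]. /k/ is a voiceless stop between vowels /o/ and /a/, so it voices to [g]. /ohiopaamozokausr/ → ohiobaamozogausr.
Rule 2 (final cluster simplification): /r/ is the second consonant of a word-final cluster /sr/, so it deletes. /ohiobaamozogausr/ → ohiobaamozogaus.

ohiobaamozogaus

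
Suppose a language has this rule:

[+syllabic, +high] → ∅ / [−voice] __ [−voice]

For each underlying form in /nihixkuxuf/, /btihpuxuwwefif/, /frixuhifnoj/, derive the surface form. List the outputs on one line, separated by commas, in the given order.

nihxkxf, bthpxuwweff, frixhfnoj

/nihixkuxuf/: /i/ is a high vowel flanked by voiceless consonants /h/ and /x/, so it deletes. /u/ is a high vowel flanked by voiceless consonants /k/ and /x/, so it deletes. /u/ is a high vowel flanked by voiceless consonants /x/ and /f/, so it deletes. → [nihxkxf].
/btihpuxuwwefif/: /i/ is a high vowel flanked by voiceless consonants /t/ and /h/, so it deletes. /u/ is a high vowel flanked by voiceless consonants /p/ and /x/, so it deletes. /i/ is a high vowel flanked by voiceless consonants /f/ and /f/, so it deletes. → [bthpxuwweff].
/frixuhifnoj/: /u/ is a high vowel flanked by voiceless consonants /x/ and /h/, so it deletes. /i/ is a high vowel flanked by voiceless consonants /h/ and /f/, so it deletes. → [frixhfnoj].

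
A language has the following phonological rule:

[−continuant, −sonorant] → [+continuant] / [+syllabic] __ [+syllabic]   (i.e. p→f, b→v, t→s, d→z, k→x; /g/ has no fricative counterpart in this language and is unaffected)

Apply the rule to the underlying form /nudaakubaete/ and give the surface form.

/d/ is a stop between vowels /u/ and /a/, so it spirantizes to the fricative [z].
/k/ is a stop between vowels /a/ and /u/, so it spirantizes to the fricative [x].
/b/ is a stop between vowels /u/ and /a/, so it spirantizes to the fricative [v].
/t/ is a stop between vowels /e/ and /e/, so it spirantizes to the fricative [s].
Surface form: [nuzaaxuvaese].

nuzaaxuvaese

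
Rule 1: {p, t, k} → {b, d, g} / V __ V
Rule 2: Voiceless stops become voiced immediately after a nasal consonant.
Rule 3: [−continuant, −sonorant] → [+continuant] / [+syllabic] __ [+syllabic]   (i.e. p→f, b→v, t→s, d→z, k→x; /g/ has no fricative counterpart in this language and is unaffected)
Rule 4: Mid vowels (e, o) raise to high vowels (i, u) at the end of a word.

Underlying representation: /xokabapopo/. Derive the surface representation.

Rule 1 (intervocalic voicing): /k/ is a voiceless stop between vowels /o/ and /a/, so it voices to [g]. /p/ is a voiceless stop between vowels /a/ and /o/, so it voices to [b]. /p/ is a voiceless stop between vowels /o/ and /o/, so it voices to [b]. /xokabapopo/ → xogababobo.
Rule 2 (post-nasal voicing): no segment meets the environment; /xogababobo/ is unchanged.
Rule 3 (intervocalic spirantization): /b/ is a stop between vowels /a/ and /a/, so it spirantizes to the fricative [v]. /b/ is a stop between vowels /a/ and /o/, so it spirantizes to the fricative [v]. /b/ is a stop between vowels /o/ and /o/, so it spirantizes to the fricative [v]. /xogababobo/ → xogavavovo.
Rule 4 (final vowel raising): /o/ is a mid vowel in word-final position, so it raises to [u]. /xogavavovo/ → xogavavovu.

xogavavovu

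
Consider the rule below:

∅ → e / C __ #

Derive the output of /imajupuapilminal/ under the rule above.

the form ends in the consonant /l/, so [e] is inserted word-finally.
Surface form: [imajupuapilminale].

imajupuapilminale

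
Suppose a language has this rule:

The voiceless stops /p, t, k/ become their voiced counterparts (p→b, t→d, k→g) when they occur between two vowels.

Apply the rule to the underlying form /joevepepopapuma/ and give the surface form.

joevebebobabuma

/p/ is a voiceless stop between vowels /e/ and /e/, so it voices to [b].
/p/ is a voiceless stop between vowels /e/ and /o/, so it voices to [b].
/p/ is a voiceless stop between vowels /o/ and /a/, so it voices to [b].
/p/ is a voiceless stop between vowels /a/ and /u/, so it voices to [b].
Surface form: [joevebebobabuma].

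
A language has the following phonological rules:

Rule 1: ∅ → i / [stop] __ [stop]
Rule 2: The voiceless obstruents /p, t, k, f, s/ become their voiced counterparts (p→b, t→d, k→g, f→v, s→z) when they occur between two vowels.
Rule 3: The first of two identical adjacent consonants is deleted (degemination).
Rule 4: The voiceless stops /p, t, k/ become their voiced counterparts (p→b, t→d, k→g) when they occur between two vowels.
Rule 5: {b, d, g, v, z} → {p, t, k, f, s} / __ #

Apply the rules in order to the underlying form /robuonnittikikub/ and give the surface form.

Rule 1 (stop-cluster i-epenthesis): /t/ and /t/ form a stop–stop cluster, so [i] is inserted between them. /robuonnittikikub/ → robuonnititikikub.
Rule 2 (intervocalic voicing): /t/ is a voiceless obstruent between vowels /i/ and /i/, so it voices to [d]. /t/ is a voiceless obstruent between vowels /i/ and /i/, so it voices to [d]. /k/ is a voiceless obstruent between vowels /i/ and /i/, so it voices to [g]. /k/ is a voiceless obstruent between vowels /i/ and /u/, so it voices to [g]. /robuonnititikikub/ → robuonnididigigub.
Rule 3 (degemination): /nn/ is a geminate; the first /n/ deletes. /robuonnididigigub/ → robuonididigigub.
Rule 4 (intervocalic voicing): no segment meets the environment; /robuonididigigub/ is unchanged.
Rule 5 (final devoicing): /b/ is a voiced obstruent in word-final position, so it devoices to [p]. /robuonididigigub/ → robuonididigigup.

robuonididigigup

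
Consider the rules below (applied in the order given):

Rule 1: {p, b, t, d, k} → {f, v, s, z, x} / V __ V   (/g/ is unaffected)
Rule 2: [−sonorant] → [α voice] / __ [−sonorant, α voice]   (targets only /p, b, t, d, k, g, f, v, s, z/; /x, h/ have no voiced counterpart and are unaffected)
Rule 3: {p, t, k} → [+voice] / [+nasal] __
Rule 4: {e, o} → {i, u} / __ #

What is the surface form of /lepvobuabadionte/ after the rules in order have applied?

lebvovuavaziondi

Rule 1 (intervocalic spirantization): /b/ is a stop between vowels /o/ and /u/, so it spirantizes to the fricative [v]. /b/ is a stop between vowels /a/ and /a/, so it spirantizes to the fricative [v]. /d/ is a stop between vowels /a/ and /i/, so it spirantizes to the fricative [z]. /lepvobuabadionte/ → lepvovuavazionte.
Rule 2 (regressive voicing assimilation): /p/ precedes the voiced obstruent /v/, so it voices to [b] by assimilation. /lepvovuavazionte/ → lebvovuavazionte.
Rule 3 (post-nasal voicing): /t/ is a voiceless stop immediately after the nasal /n/, so it voices to [d]. /lebvovuavazionte/ → lebvovuavazionde.
Rule 4 (final vowel raising): /e/ is a mid vowel in word-final position, so it raises to [i]. /lebvovuavazionde/ → lebvovuavaziondi.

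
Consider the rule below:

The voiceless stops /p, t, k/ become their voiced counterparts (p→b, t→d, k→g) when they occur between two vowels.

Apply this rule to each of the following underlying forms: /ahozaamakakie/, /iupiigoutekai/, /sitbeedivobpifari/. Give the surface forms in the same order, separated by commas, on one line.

/ahozaamakakie/: /k/ is a voiceless stop between vowels /a/ and /a/, so it voices to [g]. /k/ is a voiceless stop between vowels /a/ and /i/, so it voices to [g]. → [ahozaamagagie].
/iupiigoutekai/: /p/ is a voiceless stop between vowels /u/ and /i/, so it voices to [b]. /t/ is a voiceless stop between vowels /u/ and /e/, so it voices to [d]. /k/ is a voiceless stop between vowels /e/ and /a/, so it voices to [g]. → [iubiigoudegai].
/sitbeedivobpifari/: the rule's environment is not met; surfaces unchanged as [sitbeedivobpifari].

ahozaamagagie, iubiigoudegai, sitbeedivobpifari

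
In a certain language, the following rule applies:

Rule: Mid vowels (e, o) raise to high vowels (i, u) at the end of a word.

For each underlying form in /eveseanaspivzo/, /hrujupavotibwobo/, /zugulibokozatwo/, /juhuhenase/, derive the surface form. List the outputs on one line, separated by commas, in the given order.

/eveseanaspivzo/: /o/ is a mid vowel in word-final position, so it raises to [u]. → [eveseanaspivzu].
/hrujupavotibwobo/: /o/ is a mid vowel in word-final position, so it raises to [u]. → [hrujupavotibwobu].
/zugulibokozatwo/: /o/ is a mid vowel in word-final position, so it raises to [u]. → [zugulibokozatwu].
/juhuhenase/: /e/ is a mid vowel in word-final position, so it raises to [i]. → [juhuhenasi].

eveseanaspivzu, hrujupavotibwobu, zugulibokozatwu, juhuhenasi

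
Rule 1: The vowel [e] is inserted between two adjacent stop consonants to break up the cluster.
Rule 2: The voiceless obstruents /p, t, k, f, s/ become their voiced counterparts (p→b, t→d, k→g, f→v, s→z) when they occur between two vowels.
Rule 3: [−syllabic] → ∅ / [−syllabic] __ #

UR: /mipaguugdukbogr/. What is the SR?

mibaguugedugebog

Rule 1 (stop-cluster e-epenthesis): /g/ and /d/ form a stop–stop cluster, so [e] is inserted between them. /k/ and /b/ form a stop–stop cluster, so [e] is inserted between them. /mipaguugdukbogr/ → mipaguugedukebogr.
Rule 2 (intervocalic voicing): /p/ is a voiceless obstruent between vowels /i/ and /a/, so it voices to [b]. /k/ is a voiceless obstruent between vowels /u/ and /e/, so it voices to [g]. /mipaguugedukebogr/ → mibaguugedugebogr.
Rule 3 (final cluster simplification): /r/ is the second consonant of a word-final cluster /gr/, so it deletes. /mibaguugedugebogr/ → mibaguugedugebog.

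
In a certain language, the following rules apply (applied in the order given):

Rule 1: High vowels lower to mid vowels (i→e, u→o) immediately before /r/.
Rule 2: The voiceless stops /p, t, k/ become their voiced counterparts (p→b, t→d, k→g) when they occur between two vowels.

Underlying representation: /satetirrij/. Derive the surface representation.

Rule 1 (pre-rhotic lowering): /i/ is a high vowel immediately before /r/, so it lowers to [e]. /satetirrij/ → sateterrij.
Rule 2 (intervocalic voicing): /t/ is a voiceless stop between vowels /a/ and /e/, so it voices to [d]. /t/ is a voiceless stop between vowels /e/ and /e/, so it voices to [d]. /sateterrij/ → sadederrij.

sadederrij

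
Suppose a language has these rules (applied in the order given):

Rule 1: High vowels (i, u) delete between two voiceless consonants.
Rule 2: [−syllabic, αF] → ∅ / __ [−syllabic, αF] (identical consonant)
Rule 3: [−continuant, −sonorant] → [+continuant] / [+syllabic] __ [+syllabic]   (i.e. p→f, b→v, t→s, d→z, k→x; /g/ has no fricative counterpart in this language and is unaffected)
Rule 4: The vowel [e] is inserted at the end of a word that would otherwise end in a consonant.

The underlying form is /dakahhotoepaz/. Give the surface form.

daxahosoefaze

Rule 1 (high vowel syncope): no segment meets the environment; /dakahhotoepaz/ is unchanged.
Rule 2 (degemination): /hh/ is a geminate; the first /h/ deletes. /dakahhotoepaz/ → dakahotoepaz.
Rule 3 (intervocalic spirantization): /k/ is a stop between vowels /a/ and /a/, so it spirantizes to the fricative [x]. /t/ is a stop between vowels /o/ and /o/, so it spirantizes to the fricative [s]. /p/ is a stop between vowels /e/ and /a/, so it spirantizes to the fricative [f]. /dakahotoepaz/ → daxahosoefaz.
Rule 4 (final e-epenthesis): the form ends in the consonant /z/, so [e] is inserted word-finally. /daxahosoefaz/ → daxahosoefaze.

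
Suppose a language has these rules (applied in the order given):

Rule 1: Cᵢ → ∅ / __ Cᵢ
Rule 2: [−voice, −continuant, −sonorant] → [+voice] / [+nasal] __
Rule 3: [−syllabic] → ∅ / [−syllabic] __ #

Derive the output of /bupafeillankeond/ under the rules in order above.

Rule 1 (degemination): /ll/ is a geminate; the first /l/ deletes. /bupafeillankeond/ → bupafeilankeond.
Rule 2 (post-nasal voicing): /k/ is a voiceless stop immediately after the nasal /n/, so it voices to [g]. /bupafeilankeond/ → bupafeilangeond.
Rule 3 (final cluster simplification): /d/ is the second consonant of a word-final cluster /nd/, so it deletes. /bupafeilangeond/ → bupafeilangeon.

bupafeilangeon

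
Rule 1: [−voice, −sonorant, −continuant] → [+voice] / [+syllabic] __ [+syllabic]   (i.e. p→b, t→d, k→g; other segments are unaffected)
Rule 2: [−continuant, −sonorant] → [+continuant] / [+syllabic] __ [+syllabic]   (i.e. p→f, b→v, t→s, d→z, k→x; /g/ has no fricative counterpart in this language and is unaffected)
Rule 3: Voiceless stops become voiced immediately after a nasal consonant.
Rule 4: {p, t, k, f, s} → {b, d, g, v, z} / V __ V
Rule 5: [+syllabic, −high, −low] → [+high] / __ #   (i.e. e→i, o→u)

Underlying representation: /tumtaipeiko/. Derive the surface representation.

Rule 1 (intervocalic voicing): /p/ is a voiceless stop between vowels /i/ and /e/, so it voices to [b]. /k/ is a voiceless stop between vowels /i/ and /o/, so it voices to [g]. /tumtaipeiko/ → tumtaibeigo.
Rule 2 (intervocalic spirantization): /b/ is a stop between vowels /i/ and /e/, so it spirantizes to the fricative [v]. /tumtaibeigo/ → tumtaiveigo.
Rule 3 (post-nasal voicing): /t/ is a voiceless stop immediately after the nasal /m/, so it voices to [d]. /tumtaiveigo/ → tumdaiveigo.
Rule 4 (intervocalic voicing): no segment meets the environment; /tumdaiveigo/ is unchanged.
Rule 5 (final vowel raising): /o/ is a mid vowel in word-final position, so it raises to [u]. /tumdaiveigo/ → tumdaiveigu.

tumdaiveigu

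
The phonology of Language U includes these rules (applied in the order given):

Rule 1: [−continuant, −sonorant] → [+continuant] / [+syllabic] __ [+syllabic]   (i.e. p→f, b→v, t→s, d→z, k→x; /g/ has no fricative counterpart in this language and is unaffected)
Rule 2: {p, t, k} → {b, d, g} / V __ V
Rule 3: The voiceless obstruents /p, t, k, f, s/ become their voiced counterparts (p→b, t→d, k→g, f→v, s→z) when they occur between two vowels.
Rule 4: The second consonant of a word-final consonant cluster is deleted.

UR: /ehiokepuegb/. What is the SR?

Rule 1 (intervocalic spirantization): /k/ is a stop between vowels /o/ and /e/, so it spirantizes to the fricative [x]. /p/ is a stop between vowels /e/ and /u/, so it spirantizes to the fricative [f]. /ehiokepuegb/ → ehioxefuegb.
Rule 2 (intervocalic voicing): no segment meets the environment; /ehioxefuegb/ is unchanged.
Rule 3 (intervocalic voicing): /f/ is a voiceless obstruent between vowels /e/ and /u/, so it voices to [v]. /ehioxefuegb/ → ehioxevuegb.
Rule 4 (final cluster simplification): /b/ is the second consonant of a word-final cluster /gb/, so it deletes. /ehioxevuegb/ → ehioxevueg.

ehioxevueg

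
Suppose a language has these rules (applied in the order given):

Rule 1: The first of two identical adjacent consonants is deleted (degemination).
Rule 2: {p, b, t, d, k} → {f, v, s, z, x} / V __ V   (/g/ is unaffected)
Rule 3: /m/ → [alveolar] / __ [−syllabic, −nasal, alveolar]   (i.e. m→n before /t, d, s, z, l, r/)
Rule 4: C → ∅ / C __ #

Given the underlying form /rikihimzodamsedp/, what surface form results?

rixihinzozansed

Rule 1 (degemination): no segment meets the environment; /rikihimzodamsedp/ is unchanged.
Rule 2 (intervocalic spirantization): /k/ is a stop between vowels /i/ and /i/, so it spirantizes to the fricative [x]. /d/ is a stop between vowels /o/ and /a/, so it spirantizes to the fricative [z]. /rikihimzodamsedp/ → rixihimzozamsedp.
Rule 3 (nasal place assimilation): /m/ precedes the alveolar consonant /z/, so it assimilates in place to [n]. /m/ precedes the alveolar consonant /s/, so it assimilates in place to [n]. /rixihimzozamsedp/ → rixihinzozansedp.
Rule 4 (final cluster simplification): /p/ is the second consonant of a word-final cluster /dp/, so it deletes. /rixihinzozansedp/ → rixihinzozansed.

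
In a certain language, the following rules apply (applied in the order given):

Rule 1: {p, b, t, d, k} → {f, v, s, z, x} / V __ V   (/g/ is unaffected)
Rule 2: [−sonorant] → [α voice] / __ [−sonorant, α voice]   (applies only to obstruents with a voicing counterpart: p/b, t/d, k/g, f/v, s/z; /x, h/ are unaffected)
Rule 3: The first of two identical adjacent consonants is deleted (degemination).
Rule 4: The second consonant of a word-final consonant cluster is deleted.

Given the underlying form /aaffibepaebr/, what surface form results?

aafivefaeb

Rule 1 (intervocalic spirantization): /b/ is a stop between vowels /i/ and /e/, so it spirantizes to the fricative [v]. /p/ is a stop between vowels /e/ and /a/, so it spirantizes to the fricative [f]. /aaffibepaebr/ → aaffivefaebr.
Rule 2 (regressive voicing assimilation): no segment meets the environment; /aaffivefaebr/ is unchanged.
Rule 3 (degemination): /ff/ is a geminate; the first /f/ deletes. /aaffivefaebr/ → aafivefaebr.
Rule 4 (final cluster simplification): /r/ is the second consonant of a word-final cluster /br/, so it deletes. /aafivefaebr/ → aafivefaeb.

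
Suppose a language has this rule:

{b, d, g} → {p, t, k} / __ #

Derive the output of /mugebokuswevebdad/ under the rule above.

/d/ is a voiced stop in word-final position, so it devoices to [t].
Surface form: [mugebokuswevebdat].

mugebokuswevebdat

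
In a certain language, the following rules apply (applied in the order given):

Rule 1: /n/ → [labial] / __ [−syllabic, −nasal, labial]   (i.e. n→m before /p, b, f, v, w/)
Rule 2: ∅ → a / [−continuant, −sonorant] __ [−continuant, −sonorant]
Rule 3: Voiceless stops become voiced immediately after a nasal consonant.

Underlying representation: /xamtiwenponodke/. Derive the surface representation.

xamdiwembonodake

Rule 1 (nasal place assimilation): /n/ precedes the labial consonant /p/, so it assimilates in place to [m]. /xamtiwenponodke/ → xamtiwemponodke.
Rule 2 (stop-cluster a-epenthesis): /d/ and /k/ form a stop–stop cluster, so [a] is inserted between them. /xamtiwemponodke/ → xamtiwemponodake.
Rule 3 (post-nasal voicing): /t/ is a voiceless stop immediately after the nasal /m/, so it voices to [d]. /p/ is a voiceless stop immediately after the nasal /m/, so it voices to [b]. /xamtiwemponodake/ → xamdiwembonodake.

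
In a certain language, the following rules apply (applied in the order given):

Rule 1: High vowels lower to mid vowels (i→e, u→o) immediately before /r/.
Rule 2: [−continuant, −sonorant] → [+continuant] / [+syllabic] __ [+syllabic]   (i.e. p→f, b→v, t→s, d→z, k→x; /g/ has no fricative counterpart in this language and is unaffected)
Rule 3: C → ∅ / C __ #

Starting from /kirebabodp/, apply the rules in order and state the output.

kerevavod

Rule 1 (pre-rhotic lowering): /i/ is a high vowel immediately before /r/, so it lowers to [e]. /kirebabodp/ → kerebabodp.
Rule 2 (intervocalic spirantization): /b/ is a stop between vowels /e/ and /a/, so it spirantizes to the fricative [v]. /b/ is a stop between vowels /a/ and /o/, so it spirantizes to the fricative [v]. /kerebabodp/ → kerevavodp.
Rule 3 (final cluster simplification): /p/ is the second consonant of a word-final cluster /dp/, so it deletes. /kerevavodp/ → kerevavod.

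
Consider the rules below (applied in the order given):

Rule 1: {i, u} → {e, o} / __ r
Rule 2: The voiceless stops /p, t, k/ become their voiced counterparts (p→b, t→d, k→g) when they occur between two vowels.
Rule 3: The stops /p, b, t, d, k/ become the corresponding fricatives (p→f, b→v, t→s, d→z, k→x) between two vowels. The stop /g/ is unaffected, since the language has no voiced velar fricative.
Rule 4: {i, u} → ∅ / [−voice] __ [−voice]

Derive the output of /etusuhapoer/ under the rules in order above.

Rule 1 (pre-rhotic lowering): no segment meets the environment; /etusuhapoer/ is unchanged.
Rule 2 (intervocalic voicing): /t/ is a voiceless stop between vowels /e/ and /u/, so it voices to [d]. /p/ is a voiceless stop between vowels /a/ and /o/, so it voices to [b]. /etusuhapoer/ → edusuhaboer.
Rule 3 (intervocalic spirantization): /d/ is a stop between vowels /e/ and /u/, so it spirantizes to the fricative [z]. /b/ is a stop between vowels /a/ and /o/, so it spirantizes to the fricative [v]. /edusuhaboer/ → ezusuhavoer.
Rule 4 (high vowel syncope): /u/ is a high vowel flanked by voiceless consonants /s/ and /h/, so it deletes. /ezusuhavoer/ → ezushavoer.

ezushavoer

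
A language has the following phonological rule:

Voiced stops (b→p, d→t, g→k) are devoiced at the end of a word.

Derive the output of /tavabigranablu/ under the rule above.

tavabigranablu

No segment of /tavabigranablu/ meets the structural description of the rule, so the form surfaces unchanged.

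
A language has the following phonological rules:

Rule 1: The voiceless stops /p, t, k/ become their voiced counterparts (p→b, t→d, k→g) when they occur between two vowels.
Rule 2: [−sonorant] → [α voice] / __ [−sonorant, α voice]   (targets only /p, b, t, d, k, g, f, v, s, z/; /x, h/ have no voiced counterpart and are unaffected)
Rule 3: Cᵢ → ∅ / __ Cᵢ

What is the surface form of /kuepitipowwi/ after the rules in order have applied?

Rule 1 (intervocalic voicing): /p/ is a voiceless stop between vowels /e/ and /i/, so it voices to [b]. /t/ is a voiceless stop between vowels /i/ and /i/, so it voices to [d]. /p/ is a voiceless stop between vowels /i/ and /o/, so it voices to [b]. /kuepitipowwi/ → kuebidibowwi.
Rule 2 (regressive voicing assimilation): no segment meets the environment; /kuebidibowwi/ is unchanged.
Rule 3 (degemination): /ww/ is a geminate; the first /w/ deletes. /kuebidibowwi/ → kuebidibowi.

kuebidibowi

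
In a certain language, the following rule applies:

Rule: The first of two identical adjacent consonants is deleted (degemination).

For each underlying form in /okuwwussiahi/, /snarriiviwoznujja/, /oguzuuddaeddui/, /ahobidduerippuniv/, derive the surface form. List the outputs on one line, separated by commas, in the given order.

okuwusiahi, snariiviwoznuja, oguzuudaedui, ahobidueripuniv

/okuwwussiahi/: /ww/ is a geminate; the first /w/ deletes. /ss/ is a geminate; the first /s/ deletes. → [okuwusiahi].
/snarriiviwoznujja/: /rr/ is a geminate; the first /r/ deletes. /jj/ is a geminate; the first /j/ deletes. → [snariiviwoznuja].
/oguzuuddaeddui/: /dd/ is a geminate; the first /d/ deletes. /dd/ is a geminate; the first /d/ deletes. → [oguzuudaedui].
/ahobidduerippuniv/: /dd/ is a geminate; the first /d/ deletes. /pp/ is a geminate; the first /p/ deletes. → [ahobidueripuniv].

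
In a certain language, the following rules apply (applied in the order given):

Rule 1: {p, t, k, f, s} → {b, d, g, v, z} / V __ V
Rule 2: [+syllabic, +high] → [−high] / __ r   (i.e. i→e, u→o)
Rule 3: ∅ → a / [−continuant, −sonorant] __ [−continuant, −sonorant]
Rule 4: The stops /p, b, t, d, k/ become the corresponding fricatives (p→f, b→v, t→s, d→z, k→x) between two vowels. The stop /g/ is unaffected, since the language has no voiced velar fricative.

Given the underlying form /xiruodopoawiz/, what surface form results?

xeruozovoawiz

Rule 1 (intervocalic voicing): /p/ is a voiceless obstruent between vowels /o/ and /o/, so it voices to [b]. /xiruodopoawiz/ → xiruodoboawiz.
Rule 2 (pre-rhotic lowering): /i/ is a high vowel immediately before /r/, so it lowers to [e]. /xiruodoboawiz/ → xeruodoboawiz.
Rule 3 (stop-cluster a-epenthesis): no segment meets the environment; /xeruodoboawiz/ is unchanged.
Rule 4 (intervocalic spirantization): /d/ is a stop between vowels /o/ and /o/, so it spirantizes to the fricative [z]. /b/ is a stop between vowels /o/ and /o/, so it spirantizes to the fricative [v]. /xeruodoboawiz/ → xeruozovoawiz.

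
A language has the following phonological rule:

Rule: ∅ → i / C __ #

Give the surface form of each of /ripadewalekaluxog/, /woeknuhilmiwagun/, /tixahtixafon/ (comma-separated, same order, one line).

/ripadewalekaluxog/: the form ends in the consonant /g/, so [i] is inserted word-finally. → [ripadewalekaluxogi].
/woeknuhilmiwagun/: the form ends in the consonant /n/, so [i] is inserted word-finally. → [woeknuhilmiwaguni].
/tixahtixafon/: the form ends in the consonant /n/, so [i] is inserted word-finally. → [tixahtixafoni].

ripadewalekaluxogi, woeknuhilmiwaguni, tixahtixafoni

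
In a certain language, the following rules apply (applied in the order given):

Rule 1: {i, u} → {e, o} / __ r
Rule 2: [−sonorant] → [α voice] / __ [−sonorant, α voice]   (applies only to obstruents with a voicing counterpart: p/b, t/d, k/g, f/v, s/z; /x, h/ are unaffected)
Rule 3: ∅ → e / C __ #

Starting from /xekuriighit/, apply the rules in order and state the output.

Rule 1 (pre-rhotic lowering): /u/ is a high vowel immediately before /r/, so it lowers to [o]. /xekuriighit/ → xekoriighit.
Rule 2 (regressive voicing assimilation): /g/ precedes the voiceless obstruent /h/, so it devoices to [k] by assimilation. /xekoriighit/ → xekoriikhit.
Rule 3 (final e-epenthesis): the form ends in the consonant /t/, so [e] is inserted word-finally. /xekoriikhit/ → xekoriikhite.

xekoriikhite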